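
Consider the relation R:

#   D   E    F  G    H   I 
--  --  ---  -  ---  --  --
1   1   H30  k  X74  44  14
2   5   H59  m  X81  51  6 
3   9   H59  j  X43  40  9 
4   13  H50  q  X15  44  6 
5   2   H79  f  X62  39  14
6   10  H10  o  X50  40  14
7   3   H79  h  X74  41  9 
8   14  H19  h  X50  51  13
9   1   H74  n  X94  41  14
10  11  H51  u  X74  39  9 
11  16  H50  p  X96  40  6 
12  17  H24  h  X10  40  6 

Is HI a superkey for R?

Rows 11 and 12 have the same HI value (H=40, I=6) but are distinct tuples, so HI does not determine every attribute — not a superkey.

No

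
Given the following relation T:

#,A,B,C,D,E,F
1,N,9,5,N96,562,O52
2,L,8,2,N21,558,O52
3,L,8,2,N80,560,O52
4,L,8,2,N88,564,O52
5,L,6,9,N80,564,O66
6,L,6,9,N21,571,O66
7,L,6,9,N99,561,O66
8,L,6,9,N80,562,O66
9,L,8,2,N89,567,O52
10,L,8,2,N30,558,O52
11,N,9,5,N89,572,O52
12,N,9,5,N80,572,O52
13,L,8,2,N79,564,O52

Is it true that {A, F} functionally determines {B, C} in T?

(A=N, F=O52): rows 1, 11, 12 → {B,C} = (9, 5), (9, 5), (9, 5) ✓
(A=L, F=O52): rows 2, 3, 4, 9, 10, 13 → {B,C} = (8, 2), (8, 2), (8, 2), (8, 2), (8, 2), (8, 2) ✓
(A=L, F=O66): rows 5, 6, 7, 8 → {B,C} = (6, 9), (6, 9), (6, 9), (6, 9) ✓
Every {A, F} value is associated with a single {B, C} value, so {A, F} → {B, C} holds.

Yes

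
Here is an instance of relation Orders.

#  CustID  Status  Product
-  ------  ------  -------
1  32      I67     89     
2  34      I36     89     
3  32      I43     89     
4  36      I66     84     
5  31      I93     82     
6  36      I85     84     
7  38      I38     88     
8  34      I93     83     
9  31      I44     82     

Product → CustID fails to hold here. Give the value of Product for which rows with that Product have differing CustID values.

89

Product=89: rows 1, 2, 3 → CustID takes values {32, 34} — violation
Product=84: rows 4, 6 → CustID = 36, 36 ✓
Product=82: rows 5, 9 → CustID = 31, 31 ✓
Product=88: row 7 → CustID = 38 ✓
Product=83: row 8 → CustID = 34 ✓
The only Product value with inconsistent CustID is Product=89.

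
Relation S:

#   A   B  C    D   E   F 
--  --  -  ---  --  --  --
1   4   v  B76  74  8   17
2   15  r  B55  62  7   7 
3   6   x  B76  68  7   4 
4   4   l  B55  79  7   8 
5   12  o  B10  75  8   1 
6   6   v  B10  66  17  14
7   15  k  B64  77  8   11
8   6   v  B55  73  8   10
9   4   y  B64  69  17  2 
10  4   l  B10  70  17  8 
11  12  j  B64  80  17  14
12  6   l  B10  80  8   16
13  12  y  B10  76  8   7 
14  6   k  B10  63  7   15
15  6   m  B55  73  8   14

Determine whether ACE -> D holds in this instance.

(A=4, C=B76, E=8): row 1 → D = 74 ✓
(A=15, C=B55, E=7): row 2 → D = 62 ✓
(A=6, C=B76, E=7): row 3 → D = 68 ✓
(A=4, C=B55, E=7): row 4 → D = 79 ✓
(A=12, C=B10, E=8): rows 5, 13 → D takes values {75, 76} — violation
(A=6, C=B10, E=17): row 6 → D = 66 ✓
(A=15, C=B64, E=8): row 7 → D = 77 ✓
(A=6, C=B55, E=8): rows 8, 15 → D = 73, 73 ✓
(A=4, C=B64, E=17): row 9 → D = 69 ✓
(A=4, C=B10, E=17): row 10 → D = 70 ✓
(A=12, C=B64, E=17): row 11 → D = 80 ✓
(A=6, C=B10, E=8): row 12 → D = 80 ✓
(A=6, C=B10, E=7): row 14 → D = 63 ✓
Two rows agree on ACE but differ on D, so ACE -> D does not hold.

No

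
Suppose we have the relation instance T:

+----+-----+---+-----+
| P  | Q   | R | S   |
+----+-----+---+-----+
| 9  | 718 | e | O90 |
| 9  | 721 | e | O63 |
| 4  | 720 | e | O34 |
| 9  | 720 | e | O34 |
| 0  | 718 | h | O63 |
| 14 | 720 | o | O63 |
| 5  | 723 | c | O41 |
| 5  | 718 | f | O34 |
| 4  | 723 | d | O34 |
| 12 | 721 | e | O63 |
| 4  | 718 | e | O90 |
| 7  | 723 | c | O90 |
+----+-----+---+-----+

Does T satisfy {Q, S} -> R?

(Q=718, S=O90): 2 rows → R = e, e ✓
(Q=721, S=O63): 2 rows → R = e, e ✓
(Q=720, S=O34): 2 rows → R = e, e ✓
(Q=718, S=O63): 1 row → R = h ✓
(Q=720, S=O63): 1 row → R = o ✓
(Q=723, S=O41): 1 row → R = c ✓
(Q=718, S=O34): 1 row → R = f ✓
(Q=723, S=O34): 1 row → R = d ✓
(Q=723, S=O90): 1 row → R = c ✓
Every {Q, S} value is associated with a single R value, so {Q, S} -> R holds.

Yes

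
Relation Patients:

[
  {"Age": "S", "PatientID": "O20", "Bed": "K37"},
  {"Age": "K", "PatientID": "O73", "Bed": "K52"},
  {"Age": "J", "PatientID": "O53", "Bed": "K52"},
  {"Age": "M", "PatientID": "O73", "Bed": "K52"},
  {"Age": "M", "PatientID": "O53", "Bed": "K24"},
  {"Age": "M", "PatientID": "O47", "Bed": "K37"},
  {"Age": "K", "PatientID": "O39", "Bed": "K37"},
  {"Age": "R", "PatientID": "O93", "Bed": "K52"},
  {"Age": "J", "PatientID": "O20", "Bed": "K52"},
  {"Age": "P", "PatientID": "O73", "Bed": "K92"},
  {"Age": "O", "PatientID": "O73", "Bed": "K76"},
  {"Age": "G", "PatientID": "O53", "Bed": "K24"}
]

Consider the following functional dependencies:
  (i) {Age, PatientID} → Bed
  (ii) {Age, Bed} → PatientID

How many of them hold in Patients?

(i) {Age, PatientID} → Bed: every LHS value maps to a single RHS value — holds.
(ii) {Age, Bed} → PatientID: (Age=J, Bed=K52): 2 rows → PatientID takes values {O53, O20} — violation — fails.
1 of the 2 dependencies holds.

1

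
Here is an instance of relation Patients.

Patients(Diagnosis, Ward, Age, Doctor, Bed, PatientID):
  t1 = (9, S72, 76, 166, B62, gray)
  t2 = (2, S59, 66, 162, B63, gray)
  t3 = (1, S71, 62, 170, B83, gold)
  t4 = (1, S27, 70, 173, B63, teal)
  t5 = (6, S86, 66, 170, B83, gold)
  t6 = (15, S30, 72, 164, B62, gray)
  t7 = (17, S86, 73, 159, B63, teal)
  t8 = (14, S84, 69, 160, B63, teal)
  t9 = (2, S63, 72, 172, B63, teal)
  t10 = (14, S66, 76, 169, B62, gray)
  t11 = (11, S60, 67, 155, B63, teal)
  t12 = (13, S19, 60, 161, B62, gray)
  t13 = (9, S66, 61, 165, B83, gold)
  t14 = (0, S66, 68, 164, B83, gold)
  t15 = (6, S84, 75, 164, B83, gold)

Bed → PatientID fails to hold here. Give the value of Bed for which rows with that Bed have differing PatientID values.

Bed=B62: rows 1, 6, 10, 12 → PatientID = gray, gray, gray, gray ✓
Bed=B63: rows 2, 4, 7, 8, 9, 11 → PatientID takes values {gray, teal} — violation
Bed=B83: rows 3, 5, 13, 14, 15 → PatientID = gold, gold, gold, gold, gold ✓
The only Bed value with inconsistent PatientID is Bed=B63.

B63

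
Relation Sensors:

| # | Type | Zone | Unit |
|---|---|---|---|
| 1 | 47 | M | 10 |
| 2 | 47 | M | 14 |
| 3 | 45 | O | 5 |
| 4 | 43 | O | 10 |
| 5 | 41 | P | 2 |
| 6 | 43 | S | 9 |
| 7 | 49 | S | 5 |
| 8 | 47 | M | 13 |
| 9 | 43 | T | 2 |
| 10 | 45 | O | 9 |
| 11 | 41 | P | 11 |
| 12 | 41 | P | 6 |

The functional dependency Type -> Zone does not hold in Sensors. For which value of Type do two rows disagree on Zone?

43

Type=47: rows 1, 2, 8 → Zone = M, M, M ✓
Type=45: rows 3, 10 → Zone = O, O ✓
Type=43: rows 4, 6, 9 → Zone takes values {O, S, T} — violation
Type=41: rows 5, 11, 12 → Zone = P, P, P ✓
Type=49: row 7 → Zone = S ✓
The only Type value with inconsistent Zone is Type=43.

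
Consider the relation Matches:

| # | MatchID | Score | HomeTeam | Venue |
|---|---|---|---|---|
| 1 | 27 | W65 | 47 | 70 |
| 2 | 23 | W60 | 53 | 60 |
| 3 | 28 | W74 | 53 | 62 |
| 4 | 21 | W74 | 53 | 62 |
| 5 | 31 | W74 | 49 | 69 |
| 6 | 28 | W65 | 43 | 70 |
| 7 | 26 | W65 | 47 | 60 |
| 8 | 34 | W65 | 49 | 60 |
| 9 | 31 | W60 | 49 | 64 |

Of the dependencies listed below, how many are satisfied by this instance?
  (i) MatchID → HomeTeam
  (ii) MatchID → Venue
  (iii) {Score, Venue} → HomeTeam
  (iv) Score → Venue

0

(i) MatchID → HomeTeam: MatchID=28: rows 3, 6 → HomeTeam takes values {53, 43} — violation — fails.
(ii) MatchID → Venue: MatchID=28: rows 3, 6 → Venue takes values {62, 70} — violation; MatchID=31: rows 5, 9 → Venue takes values {69, 64} — violation — fails.
(iii) {Score, Venue} → HomeTeam: (Score=W65, Venue=70): rows 1, 6 → HomeTeam takes values {47, 43} — violation; (Score=W65, Venue=60): rows 7, 8 → HomeTeam takes values {47, 49} — violation — fails.
(iv) Score → Venue: Score=W65: rows 1, 6, 7, 8 → Venue takes values {70, 60} — violation; Score=W60: rows 2, 9 → Venue takes values {60, 64} — violation; Score=W74: rows 3, 4, 5 → Venue takes values {62, 69} — violation — fails.
None of the 4 dependencies hold.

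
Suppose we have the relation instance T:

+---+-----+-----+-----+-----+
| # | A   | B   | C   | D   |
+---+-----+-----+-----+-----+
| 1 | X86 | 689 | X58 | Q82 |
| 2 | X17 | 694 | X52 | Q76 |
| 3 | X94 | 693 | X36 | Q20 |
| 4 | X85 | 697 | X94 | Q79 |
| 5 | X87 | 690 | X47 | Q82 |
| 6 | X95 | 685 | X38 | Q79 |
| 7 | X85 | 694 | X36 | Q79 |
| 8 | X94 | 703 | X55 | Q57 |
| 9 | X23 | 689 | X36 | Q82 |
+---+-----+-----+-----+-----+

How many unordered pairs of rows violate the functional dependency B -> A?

B=689: violating pairs (1,9) — 1 pair.
B=694: violating pairs (2,7) — 1 pair.

2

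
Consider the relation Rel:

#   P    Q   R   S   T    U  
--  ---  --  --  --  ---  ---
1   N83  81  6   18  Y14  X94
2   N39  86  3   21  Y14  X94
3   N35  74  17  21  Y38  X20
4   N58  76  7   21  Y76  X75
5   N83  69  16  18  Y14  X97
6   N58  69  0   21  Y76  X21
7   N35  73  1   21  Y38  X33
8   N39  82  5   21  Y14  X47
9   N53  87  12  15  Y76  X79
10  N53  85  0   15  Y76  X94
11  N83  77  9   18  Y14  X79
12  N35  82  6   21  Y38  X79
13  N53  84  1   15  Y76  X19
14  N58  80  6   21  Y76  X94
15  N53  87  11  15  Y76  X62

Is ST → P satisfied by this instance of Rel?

Yes

(S=18, T=Y14): rows 1, 5, 11 → P = N83, N83, N83 ✓
(S=21, T=Y14): rows 2, 8 → P = N39, N39 ✓
(S=21, T=Y38): rows 3, 7, 12 → P = N35, N35, N35 ✓
(S=21, T=Y76): rows 4, 6, 14 → P = N58, N58, N58 ✓
(S=15, T=Y76): rows 9, 10, 13, 15 → P = N53, N53, N53, N53 ✓
Every ST value is associated with a single P value, so ST → P holds.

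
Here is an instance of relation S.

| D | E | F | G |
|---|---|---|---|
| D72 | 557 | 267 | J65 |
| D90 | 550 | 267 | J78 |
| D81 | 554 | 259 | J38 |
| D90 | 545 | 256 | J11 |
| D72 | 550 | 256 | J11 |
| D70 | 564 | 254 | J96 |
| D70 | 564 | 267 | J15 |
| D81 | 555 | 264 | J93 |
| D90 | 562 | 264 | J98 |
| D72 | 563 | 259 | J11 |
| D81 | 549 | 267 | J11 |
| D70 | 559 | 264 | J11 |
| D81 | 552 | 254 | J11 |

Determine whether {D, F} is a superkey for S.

Yes

All 13 rows have distinct {D, F} values, so {D, F} → (all attributes) holds and {D, F} is a superkey.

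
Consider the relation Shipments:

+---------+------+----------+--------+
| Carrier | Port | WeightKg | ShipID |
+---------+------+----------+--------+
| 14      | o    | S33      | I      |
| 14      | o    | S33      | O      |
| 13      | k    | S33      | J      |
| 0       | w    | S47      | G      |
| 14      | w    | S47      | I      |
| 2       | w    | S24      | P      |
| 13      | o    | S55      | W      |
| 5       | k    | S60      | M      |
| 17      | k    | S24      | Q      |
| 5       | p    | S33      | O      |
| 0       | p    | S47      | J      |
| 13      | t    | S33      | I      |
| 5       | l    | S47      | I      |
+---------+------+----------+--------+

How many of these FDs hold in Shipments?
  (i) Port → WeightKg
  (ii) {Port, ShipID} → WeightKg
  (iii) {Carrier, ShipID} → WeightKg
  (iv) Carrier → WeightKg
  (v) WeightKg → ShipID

1

(i) Port → WeightKg: Port=o: 3 rows → WeightKg takes values {S33, S55} — violation; Port=k: 3 rows → WeightKg takes values {S33, S60, S24} — violation; Port=w: 3 rows → WeightKg takes values {S47, S24} — violation; Port=p: 2 rows → WeightKg takes values {S33, S47} — violation — fails.
(ii) {Port, ShipID} → WeightKg: every LHS value maps to a single RHS value — holds.
(iii) {Carrier, ShipID} → WeightKg: (Carrier=14, ShipID=I): 2 rows → WeightKg takes values {S33, S47} — violation — fails.
(iv) Carrier → WeightKg: Carrier=14: 3 rows → WeightKg takes values {S33, S47} — violation; Carrier=13: 3 rows → WeightKg takes values {S33, S55} — violation; Carrier=5: 3 rows → WeightKg takes values {S60, S33, S47} — violation — fails.
(v) WeightKg → ShipID: WeightKg=S33: 5 rows → ShipID takes values {I, O, J} — violation; WeightKg=S47: 4 rows → ShipID takes values {G, I, J} — violation; WeightKg=S24: 2 rows → ShipID takes values {P, Q} — violation — fails.
1 of the 5 dependencies holds.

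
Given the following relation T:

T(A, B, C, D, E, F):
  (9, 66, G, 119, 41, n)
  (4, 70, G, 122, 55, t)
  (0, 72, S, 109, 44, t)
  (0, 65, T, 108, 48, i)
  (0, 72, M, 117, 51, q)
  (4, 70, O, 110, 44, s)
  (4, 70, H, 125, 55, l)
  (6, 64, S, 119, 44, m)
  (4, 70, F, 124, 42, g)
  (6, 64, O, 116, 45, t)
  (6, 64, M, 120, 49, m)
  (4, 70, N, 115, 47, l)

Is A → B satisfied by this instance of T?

No

A=9: 1 row → B = 66 ✓
A=4: 5 rows → B = 70, 70, 70, 70, 70 ✓
A=0: 3 rows → B takes values {72, 65} — violation
A=6: 3 rows → B = 64, 64, 64 ✓
Two rows agree on A but differ on B, so A → B does not hold.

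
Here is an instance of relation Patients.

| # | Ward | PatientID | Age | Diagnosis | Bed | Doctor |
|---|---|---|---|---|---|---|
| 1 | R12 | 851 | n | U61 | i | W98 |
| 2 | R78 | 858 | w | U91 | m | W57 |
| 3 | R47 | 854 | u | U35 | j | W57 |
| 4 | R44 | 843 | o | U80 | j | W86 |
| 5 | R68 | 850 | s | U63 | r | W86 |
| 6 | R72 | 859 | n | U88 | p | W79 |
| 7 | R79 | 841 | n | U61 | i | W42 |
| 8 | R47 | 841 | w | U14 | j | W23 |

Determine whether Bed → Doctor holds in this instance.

No

Bed=i: rows 1, 7 → Doctor takes values {W98, W42} — violation
Bed=m: row 2 → Doctor = W57 ✓
Bed=j: rows 3, 4, 8 → Doctor takes values {W57, W86, W23} — violation
Bed=r: row 5 → Doctor = W86 ✓
Bed=p: row 6 → Doctor = W79 ✓
Two rows agree on Bed but differ on Doctor, so Bed → Doctor does not hold.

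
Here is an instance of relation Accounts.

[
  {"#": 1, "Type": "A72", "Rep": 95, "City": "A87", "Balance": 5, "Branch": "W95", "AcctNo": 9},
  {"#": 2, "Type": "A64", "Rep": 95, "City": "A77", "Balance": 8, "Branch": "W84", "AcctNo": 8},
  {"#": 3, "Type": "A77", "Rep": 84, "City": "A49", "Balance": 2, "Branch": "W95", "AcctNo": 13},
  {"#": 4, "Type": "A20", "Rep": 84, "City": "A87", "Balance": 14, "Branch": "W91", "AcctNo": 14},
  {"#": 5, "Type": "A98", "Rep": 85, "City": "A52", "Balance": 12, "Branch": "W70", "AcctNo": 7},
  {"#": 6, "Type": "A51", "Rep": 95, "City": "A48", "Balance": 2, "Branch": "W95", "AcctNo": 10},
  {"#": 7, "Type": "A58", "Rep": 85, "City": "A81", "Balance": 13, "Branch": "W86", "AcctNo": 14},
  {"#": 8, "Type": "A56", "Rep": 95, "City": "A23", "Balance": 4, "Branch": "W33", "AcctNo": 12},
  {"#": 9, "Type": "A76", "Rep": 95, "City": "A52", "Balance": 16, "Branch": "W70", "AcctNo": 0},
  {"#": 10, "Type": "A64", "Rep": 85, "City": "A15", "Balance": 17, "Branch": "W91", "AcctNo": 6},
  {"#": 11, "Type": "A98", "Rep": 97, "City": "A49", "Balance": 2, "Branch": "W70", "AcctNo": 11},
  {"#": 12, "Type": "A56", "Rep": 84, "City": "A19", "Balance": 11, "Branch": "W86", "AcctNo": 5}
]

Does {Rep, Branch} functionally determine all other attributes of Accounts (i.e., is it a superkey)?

No

Rows 1 and 6 have the same {Rep, Branch} value (Rep=95, Branch=W95) but are distinct tuples, so {Rep, Branch} does not determine every attribute — not a superkey.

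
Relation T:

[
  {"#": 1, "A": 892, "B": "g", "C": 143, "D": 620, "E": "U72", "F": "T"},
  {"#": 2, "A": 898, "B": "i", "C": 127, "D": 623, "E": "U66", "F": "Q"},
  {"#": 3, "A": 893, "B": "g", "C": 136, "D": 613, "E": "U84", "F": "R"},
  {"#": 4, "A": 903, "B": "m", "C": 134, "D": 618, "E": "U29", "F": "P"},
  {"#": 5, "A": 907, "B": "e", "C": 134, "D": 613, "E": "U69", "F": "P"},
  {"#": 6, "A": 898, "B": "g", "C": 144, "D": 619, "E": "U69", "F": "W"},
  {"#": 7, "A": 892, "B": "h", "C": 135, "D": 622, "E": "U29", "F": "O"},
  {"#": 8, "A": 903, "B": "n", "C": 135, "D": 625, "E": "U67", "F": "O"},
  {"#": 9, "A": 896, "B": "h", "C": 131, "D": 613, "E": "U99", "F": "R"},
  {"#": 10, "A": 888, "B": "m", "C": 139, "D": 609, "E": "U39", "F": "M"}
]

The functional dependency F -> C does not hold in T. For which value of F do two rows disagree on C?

R

F=T: row 1 → C = 143 ✓
F=Q: row 2 → C = 127 ✓
F=R: rows 3, 9 → C takes values {136, 131} — violation
F=P: rows 4, 5 → C = 134, 134 ✓
F=W: row 6 → C = 144 ✓
F=O: rows 7, 8 → C = 135, 135 ✓
F=M: row 10 → C = 139 ✓
The only F value with inconsistent C is F=R.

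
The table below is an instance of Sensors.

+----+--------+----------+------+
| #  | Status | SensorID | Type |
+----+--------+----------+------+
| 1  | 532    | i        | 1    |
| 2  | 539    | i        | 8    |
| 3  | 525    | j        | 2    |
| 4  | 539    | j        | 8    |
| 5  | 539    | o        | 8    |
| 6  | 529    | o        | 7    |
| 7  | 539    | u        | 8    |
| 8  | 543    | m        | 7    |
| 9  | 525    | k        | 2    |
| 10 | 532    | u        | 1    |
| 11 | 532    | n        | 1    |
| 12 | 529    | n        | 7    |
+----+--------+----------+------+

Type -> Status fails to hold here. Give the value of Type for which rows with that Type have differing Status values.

Type=1: rows 1, 10, 11 → Status = 532, 532, 532 ✓
Type=8: rows 2, 4, 5, 7 → Status = 539, 539, 539, 539 ✓
Type=2: rows 3, 9 → Status = 525, 525 ✓
Type=7: rows 6, 8, 12 → Status takes values {529, 543} — violation
The only Type value with inconsistent Status is Type=7.

7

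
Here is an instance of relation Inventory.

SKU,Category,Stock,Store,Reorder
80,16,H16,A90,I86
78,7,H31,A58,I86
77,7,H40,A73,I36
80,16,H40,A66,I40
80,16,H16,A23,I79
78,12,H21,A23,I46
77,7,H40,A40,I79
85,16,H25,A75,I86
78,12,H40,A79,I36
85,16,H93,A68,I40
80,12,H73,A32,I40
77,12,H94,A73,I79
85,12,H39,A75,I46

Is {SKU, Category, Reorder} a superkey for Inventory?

All 13 rows have distinct {SKU, Category, Reorder} values, so {SKU, Category, Reorder} → (all attributes) holds and {SKU, Category, Reorder} is a superkey.

Yes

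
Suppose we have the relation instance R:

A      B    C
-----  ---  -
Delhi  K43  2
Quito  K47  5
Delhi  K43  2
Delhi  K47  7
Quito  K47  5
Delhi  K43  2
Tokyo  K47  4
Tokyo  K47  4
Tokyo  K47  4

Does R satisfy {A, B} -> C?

Yes

(A=Delhi, B=K43): 3 rows → C = 2, 2, 2 ✓
(A=Quito, B=K47): 2 rows → C = 5, 5 ✓
(A=Delhi, B=K47): 1 row → C = 7 ✓
(A=Tokyo, B=K47): 3 rows → C = 4, 4, 4 ✓
Every {A, B} value is associated with a single C value, so {A, B} -> C holds.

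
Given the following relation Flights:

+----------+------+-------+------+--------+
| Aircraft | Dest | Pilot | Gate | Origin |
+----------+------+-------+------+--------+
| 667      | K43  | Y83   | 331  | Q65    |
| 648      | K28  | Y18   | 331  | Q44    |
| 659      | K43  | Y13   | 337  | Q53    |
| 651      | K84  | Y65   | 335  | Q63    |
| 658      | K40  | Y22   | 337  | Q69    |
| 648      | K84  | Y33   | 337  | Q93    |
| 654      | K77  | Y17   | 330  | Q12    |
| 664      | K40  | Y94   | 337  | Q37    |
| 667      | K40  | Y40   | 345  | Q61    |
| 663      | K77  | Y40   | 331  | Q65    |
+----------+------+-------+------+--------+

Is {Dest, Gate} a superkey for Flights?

No

Two distinct rows share (Dest=K40, Gate=337), so {Dest, Gate} does not determine every attribute — not a superkey.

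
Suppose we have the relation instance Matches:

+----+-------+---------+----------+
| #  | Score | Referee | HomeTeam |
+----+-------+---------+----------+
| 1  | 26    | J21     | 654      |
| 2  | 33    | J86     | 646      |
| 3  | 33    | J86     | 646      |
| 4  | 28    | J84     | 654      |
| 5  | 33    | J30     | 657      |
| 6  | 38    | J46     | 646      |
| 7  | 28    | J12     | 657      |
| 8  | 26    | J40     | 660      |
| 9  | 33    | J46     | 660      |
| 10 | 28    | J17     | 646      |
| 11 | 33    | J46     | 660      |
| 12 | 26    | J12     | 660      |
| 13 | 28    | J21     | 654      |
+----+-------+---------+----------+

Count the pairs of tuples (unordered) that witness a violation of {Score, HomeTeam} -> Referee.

(Score=33, HomeTeam=646): all 2 rows agree on Referee — 0 pairs.
(Score=28, HomeTeam=654): violating pairs (4,13) — 1 pair.
(Score=26, HomeTeam=660): violating pairs (8,12) — 1 pair.
(Score=33, HomeTeam=660): all 2 rows agree on Referee — 0 pairs.

2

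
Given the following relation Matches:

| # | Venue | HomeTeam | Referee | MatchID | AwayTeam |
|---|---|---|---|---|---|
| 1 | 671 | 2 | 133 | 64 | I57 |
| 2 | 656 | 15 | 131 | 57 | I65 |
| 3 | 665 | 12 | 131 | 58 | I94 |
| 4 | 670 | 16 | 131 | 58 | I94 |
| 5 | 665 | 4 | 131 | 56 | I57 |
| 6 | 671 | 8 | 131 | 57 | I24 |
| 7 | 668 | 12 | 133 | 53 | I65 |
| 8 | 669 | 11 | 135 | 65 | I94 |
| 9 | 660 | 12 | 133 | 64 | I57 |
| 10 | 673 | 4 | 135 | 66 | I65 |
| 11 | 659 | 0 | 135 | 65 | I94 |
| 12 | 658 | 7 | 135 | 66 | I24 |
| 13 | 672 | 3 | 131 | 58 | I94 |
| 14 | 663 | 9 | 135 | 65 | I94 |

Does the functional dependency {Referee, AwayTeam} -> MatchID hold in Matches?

Yes

(Referee=133, AwayTeam=I57): rows 1, 9 → MatchID = 64, 64 ✓
(Referee=131, AwayTeam=I65): row 2 → MatchID = 57 ✓
(Referee=131, AwayTeam=I94): rows 3, 4, 13 → MatchID = 58, 58, 58 ✓
(Referee=131, AwayTeam=I57): row 5 → MatchID = 56 ✓
(Referee=131, AwayTeam=I24): row 6 → MatchID = 57 ✓
(Referee=133, AwayTeam=I65): row 7 → MatchID = 53 ✓
(Referee=135, AwayTeam=I94): rows 8, 11, 14 → MatchID = 65, 65, 65 ✓
(Referee=135, AwayTeam=I65): row 10 → MatchID = 66 ✓
(Referee=135, AwayTeam=I24): row 12 → MatchID = 66 ✓
Every {Referee, AwayTeam} value is associated with a single MatchID value, so {Referee, AwayTeam} -> MatchID holds.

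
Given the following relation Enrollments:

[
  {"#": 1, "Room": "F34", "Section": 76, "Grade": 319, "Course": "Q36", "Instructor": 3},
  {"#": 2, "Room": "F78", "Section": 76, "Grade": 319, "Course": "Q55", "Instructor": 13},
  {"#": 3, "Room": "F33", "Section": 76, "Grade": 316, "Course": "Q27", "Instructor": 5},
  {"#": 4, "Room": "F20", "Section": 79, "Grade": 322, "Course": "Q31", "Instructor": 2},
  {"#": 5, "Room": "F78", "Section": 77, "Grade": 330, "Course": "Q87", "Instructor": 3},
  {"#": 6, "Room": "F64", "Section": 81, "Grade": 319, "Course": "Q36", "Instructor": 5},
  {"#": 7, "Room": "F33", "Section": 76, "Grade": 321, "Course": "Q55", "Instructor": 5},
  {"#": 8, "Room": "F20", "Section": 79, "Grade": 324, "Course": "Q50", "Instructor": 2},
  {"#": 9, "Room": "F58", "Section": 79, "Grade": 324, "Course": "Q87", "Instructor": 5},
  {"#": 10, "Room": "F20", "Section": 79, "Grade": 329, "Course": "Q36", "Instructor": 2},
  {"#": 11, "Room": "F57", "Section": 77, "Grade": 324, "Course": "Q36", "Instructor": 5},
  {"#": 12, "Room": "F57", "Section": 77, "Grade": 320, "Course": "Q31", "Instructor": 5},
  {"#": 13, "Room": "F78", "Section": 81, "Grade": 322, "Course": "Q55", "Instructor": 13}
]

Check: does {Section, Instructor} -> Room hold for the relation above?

(Section=76, Instructor=3): row 1 → Room = F34 ✓
(Section=76, Instructor=13): row 2 → Room = F78 ✓
(Section=76, Instructor=5): rows 3, 7 → Room = F33, F33 ✓
(Section=79, Instructor=2): rows 4, 8, 10 → Room = F20, F20, F20 ✓
(Section=77, Instructor=3): row 5 → Room = F78 ✓
(Section=81, Instructor=5): row 6 → Room = F64 ✓
(Section=79, Instructor=5): row 9 → Room = F58 ✓
(Section=77, Instructor=5): rows 11, 12 → Room = F57, F57 ✓
(Section=81, Instructor=13): row 13 → Room = F78 ✓
Every {Section, Instructor} value is associated with a single Room value, so {Section, Instructor} -> Room holds.

Yes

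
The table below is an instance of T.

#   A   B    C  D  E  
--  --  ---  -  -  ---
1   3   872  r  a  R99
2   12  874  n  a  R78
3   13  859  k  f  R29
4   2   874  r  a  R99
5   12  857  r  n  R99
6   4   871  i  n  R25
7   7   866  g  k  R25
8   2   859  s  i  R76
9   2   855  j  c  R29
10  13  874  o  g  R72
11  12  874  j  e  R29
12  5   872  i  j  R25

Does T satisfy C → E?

C=r: rows 1, 4, 5 → E = R99, R99, R99 ✓
C=n: row 2 → E = R78 ✓
C=k: row 3 → E = R29 ✓
C=i: rows 6, 12 → E = R25, R25 ✓
C=g: row 7 → E = R25 ✓
C=s: row 8 → E = R76 ✓
C=j: rows 9, 11 → E = R29, R29 ✓
C=o: row 10 → E = R72 ✓
Every C value is associated with a single E value, so C → E holds.

Yes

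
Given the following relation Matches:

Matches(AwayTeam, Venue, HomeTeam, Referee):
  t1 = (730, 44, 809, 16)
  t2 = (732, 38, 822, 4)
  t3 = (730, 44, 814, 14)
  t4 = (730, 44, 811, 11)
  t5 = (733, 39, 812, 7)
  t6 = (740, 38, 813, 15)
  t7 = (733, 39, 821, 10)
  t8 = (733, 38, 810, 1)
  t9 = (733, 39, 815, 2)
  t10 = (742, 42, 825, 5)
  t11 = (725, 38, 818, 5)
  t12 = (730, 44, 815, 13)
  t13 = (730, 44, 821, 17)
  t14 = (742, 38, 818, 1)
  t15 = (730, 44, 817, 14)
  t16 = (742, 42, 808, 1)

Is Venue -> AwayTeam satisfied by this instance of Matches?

Venue=44: rows 1, 3, 4, 12, 13, 15 → AwayTeam = 730, 730, 730, 730, 730, 730 ✓
Venue=38: rows 2, 6, 8, 11, 14 → AwayTeam takes values {732, 740, 733, 725, 742} — violation
Venue=39: rows 5, 7, 9 → AwayTeam = 733, 733, 733 ✓
Venue=42: rows 10, 16 → AwayTeam = 742, 742 ✓
Two rows agree on Venue but differ on AwayTeam, so Venue -> AwayTeam does not hold.

No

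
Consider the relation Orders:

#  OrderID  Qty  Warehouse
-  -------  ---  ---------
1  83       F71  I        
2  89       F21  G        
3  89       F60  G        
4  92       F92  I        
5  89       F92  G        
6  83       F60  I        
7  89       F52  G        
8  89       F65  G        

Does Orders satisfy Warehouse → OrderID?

Warehouse=I: rows 1, 4, 6 → OrderID takes values {83, 92} — violation
Warehouse=G: rows 2, 3, 5, 7, 8 → OrderID = 89, 89, 89, 89, 89 ✓
Two rows agree on Warehouse but differ on OrderID, so Warehouse → OrderID does not hold.

No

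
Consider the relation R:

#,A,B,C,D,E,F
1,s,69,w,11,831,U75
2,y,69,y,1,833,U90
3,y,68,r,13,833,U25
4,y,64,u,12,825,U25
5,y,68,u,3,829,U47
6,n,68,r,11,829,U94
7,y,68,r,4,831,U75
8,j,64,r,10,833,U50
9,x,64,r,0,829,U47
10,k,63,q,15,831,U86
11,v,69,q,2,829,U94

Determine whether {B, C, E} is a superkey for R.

All 11 rows have distinct {B, C, E} values, so {B, C, E} → (all attributes) holds and {B, C, E} is a superkey.

Yes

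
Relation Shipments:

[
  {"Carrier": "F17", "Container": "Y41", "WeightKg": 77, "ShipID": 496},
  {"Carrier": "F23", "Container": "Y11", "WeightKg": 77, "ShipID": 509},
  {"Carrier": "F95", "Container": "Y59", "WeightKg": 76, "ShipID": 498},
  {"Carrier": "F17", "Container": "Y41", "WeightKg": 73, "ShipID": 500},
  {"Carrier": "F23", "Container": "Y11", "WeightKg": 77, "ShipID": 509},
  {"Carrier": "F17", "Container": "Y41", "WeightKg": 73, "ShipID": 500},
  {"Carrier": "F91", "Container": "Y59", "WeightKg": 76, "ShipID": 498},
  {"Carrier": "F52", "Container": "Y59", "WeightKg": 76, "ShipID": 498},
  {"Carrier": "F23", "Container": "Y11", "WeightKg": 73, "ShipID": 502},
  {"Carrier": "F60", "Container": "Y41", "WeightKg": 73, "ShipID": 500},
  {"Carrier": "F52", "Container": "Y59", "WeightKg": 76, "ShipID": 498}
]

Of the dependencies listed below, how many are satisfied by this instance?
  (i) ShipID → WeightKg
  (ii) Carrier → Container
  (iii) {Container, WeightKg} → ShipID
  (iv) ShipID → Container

(i) ShipID → WeightKg: every LHS value maps to a single RHS value — holds.
(ii) Carrier → Container: every LHS value maps to a single RHS value — holds.
(iii) {Container, WeightKg} → ShipID: every LHS value maps to a single RHS value — holds.
(iv) ShipID → Container: every LHS value maps to a single RHS value — holds.
4 of the 4 dependencies hold.

4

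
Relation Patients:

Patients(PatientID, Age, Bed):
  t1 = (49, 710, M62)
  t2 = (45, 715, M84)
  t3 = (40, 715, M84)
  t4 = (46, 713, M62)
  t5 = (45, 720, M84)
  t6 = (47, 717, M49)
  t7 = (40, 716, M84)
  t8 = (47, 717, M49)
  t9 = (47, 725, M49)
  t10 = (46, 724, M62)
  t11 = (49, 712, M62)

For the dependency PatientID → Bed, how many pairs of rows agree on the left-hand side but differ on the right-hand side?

0

PatientID=49: all 2 rows agree on Bed — 0 pairs.
PatientID=45: all 2 rows agree on Bed — 0 pairs.
PatientID=40: all 2 rows agree on Bed — 0 pairs.
PatientID=46: all 2 rows agree on Bed — 0 pairs.
PatientID=47: all 3 rows agree on Bed — 0 pairs.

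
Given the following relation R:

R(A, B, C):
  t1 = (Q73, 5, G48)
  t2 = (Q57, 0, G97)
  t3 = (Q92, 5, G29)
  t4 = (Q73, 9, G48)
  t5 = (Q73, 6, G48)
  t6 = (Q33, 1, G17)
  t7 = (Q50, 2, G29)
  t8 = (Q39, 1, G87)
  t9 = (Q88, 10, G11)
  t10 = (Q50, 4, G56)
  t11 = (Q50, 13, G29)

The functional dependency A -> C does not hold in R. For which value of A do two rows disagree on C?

A=Q73: rows 1, 4, 5 → C = G48, G48, G48 ✓
A=Q57: row 2 → C = G97 ✓
A=Q92: row 3 → C = G29 ✓
A=Q33: row 6 → C = G17 ✓
A=Q50: rows 7, 10, 11 → C takes values {G29, G56} — violation
A=Q39: row 8 → C = G87 ✓
A=Q88: row 9 → C = G11 ✓
The only A value with inconsistent C is A=Q50.

Q50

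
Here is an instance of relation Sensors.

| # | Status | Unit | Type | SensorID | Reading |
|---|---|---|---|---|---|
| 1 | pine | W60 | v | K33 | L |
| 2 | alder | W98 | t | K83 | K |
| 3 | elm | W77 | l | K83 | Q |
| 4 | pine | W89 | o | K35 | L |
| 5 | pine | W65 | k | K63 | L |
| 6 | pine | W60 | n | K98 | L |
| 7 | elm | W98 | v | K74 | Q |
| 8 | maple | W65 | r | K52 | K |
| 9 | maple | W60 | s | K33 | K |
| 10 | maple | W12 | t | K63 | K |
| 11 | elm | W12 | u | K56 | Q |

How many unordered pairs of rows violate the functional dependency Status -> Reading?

0

Status=pine: all 4 rows agree on Reading — 0 pairs.
Status=elm: all 3 rows agree on Reading — 0 pairs.
Status=maple: all 3 rows agree on Reading — 0 pairs.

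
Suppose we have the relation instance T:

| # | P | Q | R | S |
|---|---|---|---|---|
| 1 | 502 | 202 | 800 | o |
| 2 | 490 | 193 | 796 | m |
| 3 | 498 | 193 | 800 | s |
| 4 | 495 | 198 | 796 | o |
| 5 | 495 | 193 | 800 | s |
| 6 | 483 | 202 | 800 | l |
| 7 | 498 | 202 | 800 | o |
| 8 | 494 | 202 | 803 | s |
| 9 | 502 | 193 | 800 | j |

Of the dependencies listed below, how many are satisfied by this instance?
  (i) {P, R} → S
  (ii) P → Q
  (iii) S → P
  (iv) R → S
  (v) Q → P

0

(i) {P, R} → S: (P=502, R=800): rows 1, 9 → S takes values {o, j} — violation; (P=498, R=800): rows 3, 7 → S takes values {s, o} — violation — fails.
(ii) P → Q: P=502: rows 1, 9 → Q takes values {202, 193} — violation; P=498: rows 3, 7 → Q takes values {193, 202} — violation; P=495: rows 4, 5 → Q takes values {198, 193} — violation — fails.
(iii) S → P: S=o: rows 1, 4, 7 → P takes values {502, 495, 498} — violation; S=s: rows 3, 5, 8 → P takes values {498, 495, 494} — violation — fails.
(iv) R → S: R=800: rows 1, 3, 5, 6, 7, 9 → S takes values {o, s, l, j} — violation; R=796: rows 2, 4 → S takes values {m, o} — violation — fails.
(v) Q → P: Q=202: rows 1, 6, 7, 8 → P takes values {502, 483, 498, 494} — violation; Q=193: rows 2, 3, 5, 9 → P takes values {490, 498, 495, 502} — violation — fails.
None of the 5 dependencies hold.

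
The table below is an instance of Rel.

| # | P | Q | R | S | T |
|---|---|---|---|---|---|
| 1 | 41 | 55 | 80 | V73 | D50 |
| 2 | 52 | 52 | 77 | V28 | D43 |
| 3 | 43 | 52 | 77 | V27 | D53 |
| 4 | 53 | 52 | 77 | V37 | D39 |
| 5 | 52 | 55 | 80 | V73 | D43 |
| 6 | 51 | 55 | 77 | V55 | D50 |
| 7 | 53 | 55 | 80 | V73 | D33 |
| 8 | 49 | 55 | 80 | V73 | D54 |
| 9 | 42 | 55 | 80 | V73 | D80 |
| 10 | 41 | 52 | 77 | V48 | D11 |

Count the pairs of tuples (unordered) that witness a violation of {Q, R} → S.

6

(Q=55, R=80): all 5 rows agree on S — 0 pairs.
(Q=52, R=77): violating pairs (2,3), (2,4), (2,10), (3,4), (3,10), (4,10) — 6 pairs.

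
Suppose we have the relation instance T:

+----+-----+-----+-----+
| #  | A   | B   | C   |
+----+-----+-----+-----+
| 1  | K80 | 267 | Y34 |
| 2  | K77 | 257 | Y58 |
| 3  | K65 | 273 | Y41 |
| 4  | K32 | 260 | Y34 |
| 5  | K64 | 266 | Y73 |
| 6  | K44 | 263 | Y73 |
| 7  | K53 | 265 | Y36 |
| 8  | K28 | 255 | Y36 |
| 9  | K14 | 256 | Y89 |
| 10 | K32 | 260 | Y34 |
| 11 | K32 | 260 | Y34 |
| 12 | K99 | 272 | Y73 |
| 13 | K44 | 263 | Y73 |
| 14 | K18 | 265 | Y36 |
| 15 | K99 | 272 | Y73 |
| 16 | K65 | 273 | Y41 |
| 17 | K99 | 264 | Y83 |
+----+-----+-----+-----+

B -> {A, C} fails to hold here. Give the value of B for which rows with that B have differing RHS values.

265

B=267: row 1 → {A,C} = (K80, Y34) ✓
B=257: row 2 → {A,C} = (K77, Y58) ✓
B=273: rows 3, 16 → {A,C} = (K65, Y41), (K65, Y41) ✓
B=260: rows 4, 10, 11 → {A,C} = (K32, Y34), (K32, Y34), (K32, Y34) ✓
B=266: row 5 → {A,C} = (K64, Y73) ✓
B=263: rows 6, 13 → {A,C} = (K44, Y73), (K44, Y73) ✓
B=265: rows 7, 14 → {A,C} takes values {(K53, Y36), (K18, Y36)} — violation
B=255: row 8 → {A,C} = (K28, Y36) ✓
B=256: row 9 → {A,C} = (K14, Y89) ✓
B=272: rows 12, 15 → {A,C} = (K99, Y73), (K99, Y73) ✓
B=264: row 17 → {A,C} = (K99, Y83) ✓
The only B value with inconsistent RHS is B=265.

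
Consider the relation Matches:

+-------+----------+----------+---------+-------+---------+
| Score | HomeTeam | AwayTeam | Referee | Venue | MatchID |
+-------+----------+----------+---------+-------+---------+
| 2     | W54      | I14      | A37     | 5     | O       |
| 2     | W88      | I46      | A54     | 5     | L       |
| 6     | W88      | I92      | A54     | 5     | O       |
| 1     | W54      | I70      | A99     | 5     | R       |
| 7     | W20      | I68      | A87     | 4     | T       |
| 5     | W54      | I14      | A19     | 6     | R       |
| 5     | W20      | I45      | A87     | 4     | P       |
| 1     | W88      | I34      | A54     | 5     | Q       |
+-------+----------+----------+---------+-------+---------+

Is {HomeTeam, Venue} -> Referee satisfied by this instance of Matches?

No

(HomeTeam=W54, Venue=5): 2 rows → Referee takes values {A37, A99} — violation
(HomeTeam=W88, Venue=5): 3 rows → Referee = A54, A54, A54 ✓
(HomeTeam=W20, Venue=4): 2 rows → Referee = A87, A87 ✓
(HomeTeam=W54, Venue=6): 1 row → Referee = A19 ✓
Two rows agree on {HomeTeam, Venue} but differ on Referee, so {HomeTeam, Venue} -> Referee does not hold.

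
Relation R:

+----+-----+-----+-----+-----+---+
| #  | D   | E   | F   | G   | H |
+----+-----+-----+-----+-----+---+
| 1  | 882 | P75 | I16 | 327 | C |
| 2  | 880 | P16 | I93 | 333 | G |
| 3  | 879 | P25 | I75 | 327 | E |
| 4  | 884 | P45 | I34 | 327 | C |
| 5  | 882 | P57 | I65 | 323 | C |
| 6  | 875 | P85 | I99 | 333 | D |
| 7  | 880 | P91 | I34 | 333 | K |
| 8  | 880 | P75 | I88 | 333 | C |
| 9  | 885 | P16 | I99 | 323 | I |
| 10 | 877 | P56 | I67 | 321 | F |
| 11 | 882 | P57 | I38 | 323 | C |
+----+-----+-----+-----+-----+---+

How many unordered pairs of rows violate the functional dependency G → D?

G=327: violating pairs (1,3), (1,4), (3,4) — 3 pairs.
G=333: violating pairs (2,6), (6,7), (6,8) — 3 pairs.
G=323: violating pairs (5,9), (9,11) — 2 pairs.

8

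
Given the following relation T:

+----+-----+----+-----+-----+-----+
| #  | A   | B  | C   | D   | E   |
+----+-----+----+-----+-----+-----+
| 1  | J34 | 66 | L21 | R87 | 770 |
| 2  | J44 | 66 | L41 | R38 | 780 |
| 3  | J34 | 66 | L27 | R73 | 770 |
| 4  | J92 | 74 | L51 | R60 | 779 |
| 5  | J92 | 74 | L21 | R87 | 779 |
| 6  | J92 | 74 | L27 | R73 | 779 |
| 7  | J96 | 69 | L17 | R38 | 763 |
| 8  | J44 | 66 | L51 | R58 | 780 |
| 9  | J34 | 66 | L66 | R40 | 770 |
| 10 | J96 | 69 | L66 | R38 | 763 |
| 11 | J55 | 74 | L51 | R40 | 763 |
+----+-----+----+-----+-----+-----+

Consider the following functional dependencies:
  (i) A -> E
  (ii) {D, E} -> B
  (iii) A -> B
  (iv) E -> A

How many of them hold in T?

3

(i) A -> E: every LHS value maps to a single RHS value — holds.
(ii) {D, E} -> B: every LHS value maps to a single RHS value — holds.
(iii) A -> B: every LHS value maps to a single RHS value — holds.
(iv) E -> A: E=763: rows 7, 10, 11 → A takes values {J96, J55} — violation — fails.
3 of the 4 dependencies hold.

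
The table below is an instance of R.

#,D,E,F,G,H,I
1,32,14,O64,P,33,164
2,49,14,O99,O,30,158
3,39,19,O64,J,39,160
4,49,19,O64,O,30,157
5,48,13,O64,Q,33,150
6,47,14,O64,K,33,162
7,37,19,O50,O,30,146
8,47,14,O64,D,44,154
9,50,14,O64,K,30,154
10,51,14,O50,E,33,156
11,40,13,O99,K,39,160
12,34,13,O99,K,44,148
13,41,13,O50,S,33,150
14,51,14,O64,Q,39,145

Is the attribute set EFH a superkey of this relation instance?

No

Rows 1 and 6 have the same EFH value (E=14, F=O64, H=33) but are distinct tuples, so EFH does not determine every attribute — not a superkey.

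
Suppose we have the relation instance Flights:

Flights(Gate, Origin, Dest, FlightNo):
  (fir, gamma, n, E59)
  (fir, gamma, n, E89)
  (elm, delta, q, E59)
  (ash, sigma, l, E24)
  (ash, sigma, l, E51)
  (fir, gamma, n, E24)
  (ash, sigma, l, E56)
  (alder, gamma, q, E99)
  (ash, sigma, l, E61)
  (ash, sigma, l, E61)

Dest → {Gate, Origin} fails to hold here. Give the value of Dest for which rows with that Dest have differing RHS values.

Dest=n: 3 rows → {Gate,Origin} = (fir, gamma), (fir, gamma), (fir, gamma) ✓
Dest=q: 2 rows → {Gate,Origin} takes values {(elm, delta), (alder, gamma)} — violation
Dest=l: 5 rows → {Gate,Origin} = (ash, sigma), (ash, sigma), (ash, sigma), (ash, sigma), (ash, sigma) ✓
The only Dest value with inconsistent RHS is Dest=q.

q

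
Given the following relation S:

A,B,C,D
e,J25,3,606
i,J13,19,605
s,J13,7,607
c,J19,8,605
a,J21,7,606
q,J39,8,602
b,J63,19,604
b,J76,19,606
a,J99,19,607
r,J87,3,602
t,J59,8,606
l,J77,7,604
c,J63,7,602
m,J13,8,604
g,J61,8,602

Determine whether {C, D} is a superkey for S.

No

Two distinct rows share (C=8, D=602), so {C, D} does not determine every attribute — not a superkey.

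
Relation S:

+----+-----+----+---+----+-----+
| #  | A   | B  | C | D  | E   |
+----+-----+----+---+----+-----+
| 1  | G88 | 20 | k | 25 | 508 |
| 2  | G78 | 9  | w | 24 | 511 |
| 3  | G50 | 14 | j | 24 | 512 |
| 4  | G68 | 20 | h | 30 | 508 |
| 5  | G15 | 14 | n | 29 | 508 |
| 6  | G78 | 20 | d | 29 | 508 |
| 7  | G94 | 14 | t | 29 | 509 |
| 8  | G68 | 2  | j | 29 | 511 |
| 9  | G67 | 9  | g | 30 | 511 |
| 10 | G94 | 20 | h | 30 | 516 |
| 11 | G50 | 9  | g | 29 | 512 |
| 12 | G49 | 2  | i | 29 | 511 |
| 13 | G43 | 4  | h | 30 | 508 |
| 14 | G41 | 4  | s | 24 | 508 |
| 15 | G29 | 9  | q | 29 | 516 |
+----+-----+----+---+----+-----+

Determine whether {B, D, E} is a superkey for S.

Rows 8 and 12 have the same {B, D, E} value (B=2, D=29, E=511) but are distinct tuples, so {B, D, E} does not determine every attribute — not a superkey.

No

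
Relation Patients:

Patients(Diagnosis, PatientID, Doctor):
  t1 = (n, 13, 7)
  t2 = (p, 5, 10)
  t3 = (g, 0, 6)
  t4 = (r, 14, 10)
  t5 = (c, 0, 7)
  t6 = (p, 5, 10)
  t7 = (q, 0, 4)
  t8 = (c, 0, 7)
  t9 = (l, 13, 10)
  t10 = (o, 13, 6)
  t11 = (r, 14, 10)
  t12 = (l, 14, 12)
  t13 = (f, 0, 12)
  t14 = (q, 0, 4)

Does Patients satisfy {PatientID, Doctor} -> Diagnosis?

(PatientID=13, Doctor=7): row 1 → Diagnosis = n ✓
(PatientID=5, Doctor=10): rows 2, 6 → Diagnosis = p, p ✓
(PatientID=0, Doctor=6): row 3 → Diagnosis = g ✓
(PatientID=14, Doctor=10): rows 4, 11 → Diagnosis = r, r ✓
(PatientID=0, Doctor=7): rows 5, 8 → Diagnosis = c, c ✓
(PatientID=0, Doctor=4): rows 7, 14 → Diagnosis = q, q ✓
(PatientID=13, Doctor=10): row 9 → Diagnosis = l ✓
(PatientID=13, Doctor=6): row 10 → Diagnosis = o ✓
(PatientID=14, Doctor=12): row 12 → Diagnosis = l ✓
(PatientID=0, Doctor=12): row 13 → Diagnosis = f ✓
Every {PatientID, Doctor} value is associated with a single Diagnosis value, so {PatientID, Doctor} -> Diagnosis holds.

Yes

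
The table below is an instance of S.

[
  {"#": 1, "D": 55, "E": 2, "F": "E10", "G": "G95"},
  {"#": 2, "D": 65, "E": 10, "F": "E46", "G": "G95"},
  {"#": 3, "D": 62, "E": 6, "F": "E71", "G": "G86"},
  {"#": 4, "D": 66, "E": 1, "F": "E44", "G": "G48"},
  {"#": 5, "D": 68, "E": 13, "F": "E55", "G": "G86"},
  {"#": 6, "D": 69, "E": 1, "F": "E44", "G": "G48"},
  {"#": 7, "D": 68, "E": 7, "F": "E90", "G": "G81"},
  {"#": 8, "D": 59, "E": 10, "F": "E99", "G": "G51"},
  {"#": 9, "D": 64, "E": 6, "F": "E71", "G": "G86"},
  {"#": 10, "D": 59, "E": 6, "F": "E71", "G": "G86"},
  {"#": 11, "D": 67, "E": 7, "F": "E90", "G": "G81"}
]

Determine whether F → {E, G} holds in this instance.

F=E10: row 1 → {E,G} = (2, G95) ✓
F=E46: row 2 → {E,G} = (10, G95) ✓
F=E71: rows 3, 9, 10 → {E,G} = (6, G86), (6, G86), (6, G86) ✓
F=E44: rows 4, 6 → {E,G} = (1, G48), (1, G48) ✓
F=E55: row 5 → {E,G} = (13, G86) ✓
F=E90: rows 7, 11 → {E,G} = (7, G81), (7, G81) ✓
F=E99: row 8 → {E,G} = (10, G51) ✓
Every F value is associated with a single {E, G} value, so F → {E, G} holds.

Yes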